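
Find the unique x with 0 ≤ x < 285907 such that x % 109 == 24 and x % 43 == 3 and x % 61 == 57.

The moduli are pairwise coprime; N = 109·43·61 = 285907.
N/109 = 2623; 2623 ≡ 7 (mod 109); 7·78 ≡ 1, so inverse 78.
N/43 = 6649; 6649 ≡ 27 (mod 43); 27·8 ≡ 1, so inverse 8.
N/61 = 4687; 4687 ≡ 51 (mod 61); 51·6 ≡ 1, so inverse 6.
x ≡ 24·2623·78 + 3·6649·8 + 57·4687·6 = 6672786.
6672786 mod 285907 = 96925.

96925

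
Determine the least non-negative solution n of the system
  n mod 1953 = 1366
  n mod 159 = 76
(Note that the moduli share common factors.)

gcd(1953, 159) = 3 and 3 | (76 − 1366), so the pair is consistent; merging gives n ≡ 83392 (mod 103509), where 103509 = lcm(1953, 159).
The solution is unique modulo lcm(1953, 159) = 103509.

83392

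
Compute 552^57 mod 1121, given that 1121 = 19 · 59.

989

Mod 19: 552 ≡ 1; by Fermat, exponent reduces to 57 mod 18 = 3; 1^3 ≡ 1 (mod 19).
Mod 59: 552 ≡ 21; 21^57 ≡ 45 (mod 59).
Combine by CRT: x ≡ 1 (mod 19), x ≡ 45 (mod 59) ⇒ x ≡ 989 (mod 1121).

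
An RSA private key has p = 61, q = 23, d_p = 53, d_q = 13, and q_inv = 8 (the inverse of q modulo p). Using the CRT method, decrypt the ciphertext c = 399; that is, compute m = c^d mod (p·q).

m₁ = c^(d_p) mod p: c ≡ 33 (mod 61), and 33^53 mod 61 = 53.
m₂ = c^(d_q) mod q: c ≡ 8 (mod 23), and 8^13 mod 23 = 18.
h = q_inv·(m₁ − m₂) mod p = 8·(53 − 18) mod 61 = 36.
m = m₂ + h·q = 18 + 36·23 = 846.

846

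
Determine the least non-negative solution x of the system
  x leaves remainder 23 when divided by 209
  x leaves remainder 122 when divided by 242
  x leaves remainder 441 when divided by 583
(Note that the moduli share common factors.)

Combine the congruences pairwise.
gcd(209, 242) = 11 and 11 | (122 − 23), so the pair is consistent; merging gives x ≡ 3994 (mod 4598), where 4598 = lcm(209, 242).
gcd(4598, 583) = 11 and 11 | (441 − 3994), so the pair is consistent; merging gives x ≡ 210904 (mod 243694), where 243694 = lcm(4598, 583).
The solution is unique modulo lcm(209, 242, 583) = 243694.

210904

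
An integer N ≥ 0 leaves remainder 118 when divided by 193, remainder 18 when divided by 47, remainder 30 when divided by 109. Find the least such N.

268388

The moduli are pairwise coprime; M = 193·47·109 = 988739.
M/193 = 5123; 5123 ≡ 105 (mod 193); 105·125 ≡ 1, so inverse 125.
M/47 = 21037; 21037 ≡ 28 (mod 47); 28·42 ≡ 1, so inverse 42.
M/109 = 9071; 9071 ≡ 24 (mod 109); 24·50 ≡ 1, so inverse 50.
N ≡ 118·5123·125 + 18·21037·42 + 30·9071·50 = 105074722.
105074722 mod 988739 = 268388.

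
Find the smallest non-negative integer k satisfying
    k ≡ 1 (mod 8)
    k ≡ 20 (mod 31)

113

Combine the congruences pairwise.
From k ≡ 1 (mod 8) write k = 1 + 8t. Substituting into k ≡ 20 (mod 31) gives 8t ≡ 19 (mod 31), and since 8⁻¹ ≡ 4 (mod 31), t ≡ 14. Hence k ≡ 1 + 8·14 = 113 (mod 248).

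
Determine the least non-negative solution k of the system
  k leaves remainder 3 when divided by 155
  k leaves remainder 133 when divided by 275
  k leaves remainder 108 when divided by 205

311708

gcd(155, 275) = 5 and 5 | (133 − 3), so the pair is consistent; merging gives k ≡ 4808 (mod 8525), where 8525 = lcm(155, 275).
gcd(8525, 205) = 5 and 5 | (108 − 4808), so the pair is consistent; merging gives k ≡ 311708 (mod 349525), where 349525 = lcm(8525, 205).
The solution is unique modulo lcm(155, 275, 205) = 349525.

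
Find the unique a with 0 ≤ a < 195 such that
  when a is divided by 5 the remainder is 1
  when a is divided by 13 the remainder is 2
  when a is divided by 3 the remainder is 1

From a ≡ 1 (mod 5) write a = 1 + 5t. Substituting into a ≡ 2 (mod 13) gives 5t ≡ 1 (mod 13), and since 5⁻¹ ≡ 8 (mod 13), t ≡ 8. Hence a ≡ 1 + 5·8 = 41 (mod 65).
From a ≡ 41 (mod 65) write a = 41 + 65t. Substituting into a ≡ 1 (mod 3) gives 65t ≡ 2 (mod 3), and since 2⁻¹ ≡ 2 (mod 3), t ≡ 1. Hence a ≡ 41 + 65·1 = 106 (mod 195).

106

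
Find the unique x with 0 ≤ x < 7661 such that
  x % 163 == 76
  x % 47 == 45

From x ≡ 76 (mod 163) write x = 76 + 163t. Substituting into x ≡ 45 (mod 47) gives 163t ≡ 16 (mod 47), and since 22⁻¹ ≡ 15 (mod 47), t ≡ 5. Hence x ≡ 76 + 163·5 = 891 (mod 7661).

891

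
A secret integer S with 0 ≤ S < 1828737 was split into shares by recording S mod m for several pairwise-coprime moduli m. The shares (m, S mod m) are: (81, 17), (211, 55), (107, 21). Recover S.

168011

The moduli are pairwise coprime; N = 81·211·107 = 1828737.
N/81 = 22577; 22577 ≡ 59 (mod 81); 59·11 ≡ 1, so inverse 11.
N/211 = 8667; 8667 ≡ 16 (mod 211); 16·66 ≡ 1, so inverse 66.
N/107 = 17091; 17091 ≡ 78 (mod 107); 78·59 ≡ 1, so inverse 59.
S ≡ 17·22577·11 + 55·8667·66 + 21·17091·59 = 56858858.
56858858 mod 1828737 = 168011.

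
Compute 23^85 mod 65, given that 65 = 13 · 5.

23

Mod 13: 23 ≡ 10; by Fermat, exponent reduces to 85 mod 12 = 1; 10^1 ≡ 10 (mod 13).
Mod 5: 23 ≡ 3; by Fermat, exponent reduces to 85 mod 4 = 1; 3^1 ≡ 3 (mod 5).
Combine by CRT: x ≡ 10 (mod 13), x ≡ 3 (mod 5) ⇒ x ≡ 23 (mod 65).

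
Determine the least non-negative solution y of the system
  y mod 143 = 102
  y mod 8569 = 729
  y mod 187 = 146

1268941

gcd(143, 8569) = 11 and 11 | (729 − 102), so the pair is consistent; merging gives y ≡ 43574 (mod 111397), where 111397 = lcm(143, 8569).
gcd(111397, 187) = 11 and 11 | (146 − 43574), so the pair is consistent; merging gives y ≡ 1268941 (mod 1893749), where 1893749 = lcm(111397, 187).
The solution is unique modulo lcm(143, 8569, 187) = 1893749.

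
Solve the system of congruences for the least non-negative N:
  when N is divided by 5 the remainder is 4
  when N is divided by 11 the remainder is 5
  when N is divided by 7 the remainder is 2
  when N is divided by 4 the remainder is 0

Combine the congruences pairwise.
From N ≡ 4 (mod 5) write N = 4 + 5t. Substituting into N ≡ 5 (mod 11) gives 5t ≡ 1 (mod 11), and since 5⁻¹ ≡ 9 (mod 11), t ≡ 9. Hence N ≡ 4 + 5·9 = 49 (mod 55).
From N ≡ 49 (mod 55) write N = 49 + 55t. Substituting into N ≡ 2 (mod 7) gives 55t ≡ 2 (mod 7), and since 6⁻¹ ≡ 6 (mod 7), t ≡ 5. Hence N ≡ 49 + 55·5 = 324 (mod 385).
From N ≡ 324 (mod 385) write N = 324 + 385t. Substituting into N ≡ 0 (mod 4) gives 385t ≡ 0 (mod 4), and since 1⁻¹ ≡ 1 (mod 4), t ≡ 0. Hence N ≡ 324 + 385·0 = 324 (mod 1540).

324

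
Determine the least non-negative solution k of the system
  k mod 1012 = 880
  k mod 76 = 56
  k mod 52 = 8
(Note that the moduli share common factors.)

Combine the congruences pairwise.
gcd(1012, 76) = 4 and 4 | (56 − 880), so the pair is consistent; merging gives k ≡ 11000 (mod 19228), where 19228 = lcm(1012, 76).
gcd(19228, 52) = 4 and 4 | (8 − 11000), so the pair is consistent; merging gives k ≡ 126368 (mod 249964), where 249964 = lcm(19228, 52).
The solution is unique modulo lcm(1012, 76, 52) = 249964.

126368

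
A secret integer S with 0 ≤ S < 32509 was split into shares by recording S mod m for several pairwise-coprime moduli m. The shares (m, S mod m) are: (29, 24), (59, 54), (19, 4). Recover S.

From S ≡ 24 (mod 29) write S = 24 + 29t. Substituting into S ≡ 54 (mod 59) gives 29t ≡ 30 (mod 59), and since 29⁻¹ ≡ 57 (mod 59), t ≡ 58. Hence S ≡ 24 + 29·58 = 1706 (mod 1711).
From S ≡ 1706 (mod 1711) write S = 1706 + 1711t. Substituting into S ≡ 4 (mod 19) gives 1711t ≡ 8 (mod 19), and since 1⁻¹ ≡ 1 (mod 19), t ≡ 8. Hence S ≡ 1706 + 1711·8 = 15394 (mod 32509).

15394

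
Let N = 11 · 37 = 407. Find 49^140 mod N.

Mod 11: 49 ≡ 5; since 10 | 140, by Fermat 5^140 ≡ 1 (mod 11).
Mod 37: 49 ≡ 12; by Fermat, exponent reduces to 140 mod 36 = 32; 12^32 ≡ 7 (mod 37).
Combine by CRT: x ≡ 1 (mod 11), x ≡ 7 (mod 37) ⇒ x ≡ 155 (mod 407).

155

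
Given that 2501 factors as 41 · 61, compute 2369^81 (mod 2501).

Mod 41: 2369 ≡ 32; by Fermat, exponent reduces to 81 mod 40 = 1; 32^1 ≡ 32 (mod 41).
Mod 61: 2369 ≡ 51; by Fermat, exponent reduces to 81 mod 60 = 21; 51^21 ≡ 53 (mod 61).
Combine by CRT: x ≡ 32 (mod 41), x ≡ 53 (mod 61) ⇒ x ≡ 114 (mod 2501).

114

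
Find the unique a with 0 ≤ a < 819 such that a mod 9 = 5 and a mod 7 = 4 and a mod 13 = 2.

The moduli are pairwise coprime; N = 9·7·13 = 819.
N/9 = 91; 91 ≡ 1 (mod 9), inverse 1.
N/7 = 117; 117 ≡ 5 (mod 7); 5·3 ≡ 1, so inverse 3.
N/13 = 63; 63 ≡ 11 (mod 13); 11·6 ≡ 1, so inverse 6.
a ≡ 5·91·1 + 4·117·3 + 2·63·6 = 2615.
2615 mod 819 = 158.

158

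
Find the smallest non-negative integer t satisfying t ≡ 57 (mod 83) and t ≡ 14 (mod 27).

1634

Combine the congruences pairwise.
From t ≡ 57 (mod 83) write t = 57 + 83s. Substituting into t ≡ 14 (mod 27) gives 83s ≡ 11 (mod 27), and since 2⁻¹ ≡ 14 (mod 27), s ≡ 19. Hence t ≡ 57 + 83·19 = 1634 (mod 2241).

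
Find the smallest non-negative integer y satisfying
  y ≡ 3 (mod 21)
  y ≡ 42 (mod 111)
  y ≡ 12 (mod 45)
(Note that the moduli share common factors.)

10587

Combine the congruences pairwise.
gcd(21, 111) = 3 and 3 | (42 − 3), so the pair is consistent; merging gives y ≡ 486 (mod 777), where 777 = lcm(21, 111).
gcd(777, 45) = 3 and 3 | (12 − 486), so the pair is consistent; merging gives y ≡ 10587 (mod 11655), where 11655 = lcm(777, 45).
The solution is unique modulo lcm(21, 111, 45) = 11655.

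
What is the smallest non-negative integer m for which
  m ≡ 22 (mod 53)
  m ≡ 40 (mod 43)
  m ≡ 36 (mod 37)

From m ≡ 22 (mod 53) write m = 22 + 53t. Substituting into m ≡ 40 (mod 43) gives 53t ≡ 18 (mod 43), and since 10⁻¹ ≡ 13 (mod 43), t ≡ 19. Hence m ≡ 22 + 53·19 = 1029 (mod 2279).
From m ≡ 1029 (mod 2279) write m = 1029 + 2279t. Substituting into m ≡ 36 (mod 37) gives 2279t ≡ 6 (mod 37), and since 22⁻¹ ≡ 32 (mod 37), t ≡ 7. Hence m ≡ 1029 + 2279·7 = 16982 (mod 84323).

16982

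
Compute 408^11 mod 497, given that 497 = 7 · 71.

Mod 7: 408 ≡ 2; by Fermat, exponent reduces to 11 mod 6 = 5; 2^5 ≡ 4 (mod 7).
Mod 71: 408 ≡ 53; 53^11 ≡ 44 (mod 71).
Combine by CRT: x ≡ 4 (mod 7), x ≡ 44 (mod 71) ⇒ x ≡ 186 (mod 497).

186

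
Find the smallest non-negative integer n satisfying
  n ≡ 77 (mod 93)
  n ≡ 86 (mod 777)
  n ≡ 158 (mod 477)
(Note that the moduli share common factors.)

2056028

gcd(93, 777) = 3 and 3 | (86 − 77), so the pair is consistent; merging gives n ≡ 8633 (mod 24087), where 24087 = lcm(93, 777).
gcd(24087, 477) = 3 and 3 | (158 − 8633), so the pair is consistent; merging gives n ≡ 2056028 (mod 3829833), where 3829833 = lcm(24087, 477).
The solution is unique modulo lcm(93, 777, 477) = 3829833.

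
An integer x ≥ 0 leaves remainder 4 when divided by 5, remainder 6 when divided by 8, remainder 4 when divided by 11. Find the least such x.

The moduli are pairwise coprime; N = 5·8·11 = 440.
N/5 = 88; 88 ≡ 3 (mod 5); 3·2 ≡ 1, so inverse 2.
N/8 = 55; 55 ≡ 7 (mod 8); 7·7 ≡ 1, so inverse 7.
N/11 = 40; 40 ≡ 7 (mod 11); 7·8 ≡ 1, so inverse 8.
x ≡ 4·88·2 + 6·55·7 + 4·40·8 = 4294.
4294 mod 440 = 334.

334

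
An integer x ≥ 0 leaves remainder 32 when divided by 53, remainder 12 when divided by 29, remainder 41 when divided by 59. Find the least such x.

17151

The moduli are pairwise coprime; N = 53·29·59 = 90683.
N/53 = 1711; 1711 ≡ 15 (mod 53); 15·46 ≡ 1, so inverse 46.
N/29 = 3127; 3127 ≡ 24 (mod 29); 24·23 ≡ 1, so inverse 23.
N/59 = 1537; 1537 ≡ 3 (mod 59); 3·20 ≡ 1, so inverse 20.
x ≡ 32·1711·46 + 12·3127·23 + 41·1537·20 = 4641984.
4641984 mod 90683 = 17151.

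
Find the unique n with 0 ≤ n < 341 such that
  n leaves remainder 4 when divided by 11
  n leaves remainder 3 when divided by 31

From n ≡ 4 (mod 11) write n = 4 + 11t. Substituting into n ≡ 3 (mod 31) gives 11t ≡ 30 (mod 31), and since 11⁻¹ ≡ 17 (mod 31), t ≡ 14. Hence n ≡ 4 + 11·14 = 158 (mod 341).

158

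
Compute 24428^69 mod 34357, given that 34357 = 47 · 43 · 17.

22371

Mod 47: 24428 ≡ 35; by Fermat, exponent reduces to 69 mod 46 = 23; 35^23 ≡ 46 (mod 47).
Mod 43: 24428 ≡ 4; by Fermat, exponent reduces to 69 mod 42 = 27; 4^27 ≡ 11 (mod 43).
Mod 17: 24428 ≡ 16; by Fermat, exponent reduces to 69 mod 16 = 5; 16^5 ≡ 16 (mod 17).
Combine by CRT: x ≡ 46 (mod 47), x ≡ 11 (mod 43), x ≡ 16 (mod 17) ⇒ x ≡ 22371 (mod 34357).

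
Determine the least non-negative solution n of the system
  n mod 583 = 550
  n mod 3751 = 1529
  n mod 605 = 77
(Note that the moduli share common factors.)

125312

gcd(583, 3751) = 11 and 11 | (1529 − 550), so the pair is consistent; merging gives n ≡ 125312 (mod 198803), where 198803 = lcm(583, 3751).
gcd(198803, 605) = 121 and 121 | (77 − 125312), so the pair is consistent; merging gives n ≡ 125312 (mod 994015), where 994015 = lcm(198803, 605).
The solution is unique modulo lcm(583, 3751, 605) = 994015.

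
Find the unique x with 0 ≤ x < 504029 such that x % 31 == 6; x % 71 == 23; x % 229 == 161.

475794

The moduli are pairwise coprime; N = 31·71·229 = 504029.
N/31 = 16259; 16259 ≡ 15 (mod 31); 15·29 ≡ 1, so inverse 29.
N/71 = 7099; 7099 ≡ 70 (mod 71); 70·70 ≡ 1, so inverse 70.
N/229 = 2201; 2201 ≡ 140 (mod 229); 140·18 ≡ 1, so inverse 18.
x ≡ 6·16259·29 + 23·7099·70 + 161·2201·18 = 20636954.
20636954 mod 504029 = 475794.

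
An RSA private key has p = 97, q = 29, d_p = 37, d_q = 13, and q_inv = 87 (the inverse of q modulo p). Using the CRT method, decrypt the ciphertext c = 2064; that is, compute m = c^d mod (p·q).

2413

m₁ = c^(d_p) mod p: c ≡ 27 (mod 97), and 27^37 mod 97 = 85.
m₂ = c^(d_q) mod q: c ≡ 5 (mod 29), and 5^13 mod 29 = 6.
h = q_inv·(m₁ − m₂) mod p = 87·(85 − 6) mod 97 = 83.
m = m₂ + h·q = 6 + 83·29 = 2413.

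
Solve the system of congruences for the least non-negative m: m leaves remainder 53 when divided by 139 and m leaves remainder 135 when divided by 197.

From m ≡ 53 (mod 139) write m = 53 + 139t. Substituting into m ≡ 135 (mod 197) gives 139t ≡ 82 (mod 197), and since 139⁻¹ ≡ 180 (mod 197), t ≡ 182. Hence m ≡ 53 + 139·182 = 25351 (mod 27383).

25351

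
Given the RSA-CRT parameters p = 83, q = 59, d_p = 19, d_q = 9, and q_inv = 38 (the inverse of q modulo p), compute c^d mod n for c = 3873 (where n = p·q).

m₁ = c^(d_p) mod p: c ≡ 55 (mod 83), and 55^19 mod 83 = 39.
m₂ = c^(d_q) mod q: c ≡ 38 (mod 59), and 38^9 mod 59 = 8.
h = q_inv·(m₁ − m₂) mod p = 38·(39 − 8) mod 83 = 16.
m = m₂ + h·q = 8 + 16·59 = 952.

952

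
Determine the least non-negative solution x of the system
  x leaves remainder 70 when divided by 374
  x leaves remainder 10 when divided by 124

12038

gcd(374, 124) = 2 and 2 | (10 − 70), so the pair is consistent; merging gives x ≡ 12038 (mod 23188), where 23188 = lcm(374, 124).
The solution is unique modulo lcm(374, 124) = 23188.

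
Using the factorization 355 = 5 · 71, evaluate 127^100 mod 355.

116

Mod 5: 127 ≡ 2; since 4 | 100, by Fermat 2^100 ≡ 1 (mod 5).
Mod 71: 127 ≡ 56; by Fermat, exponent reduces to 100 mod 70 = 30; 56^30 ≡ 45 (mod 71).
Combine by CRT: x ≡ 1 (mod 5), x ≡ 45 (mod 71) ⇒ x ≡ 116 (mod 355).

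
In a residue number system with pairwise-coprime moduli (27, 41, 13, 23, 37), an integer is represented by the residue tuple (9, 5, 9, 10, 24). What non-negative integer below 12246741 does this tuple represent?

8469990

The moduli are pairwise coprime; N = 27·41·13·23·37 = 12246741.
N/27 = 453583; 453583 ≡ 10 (mod 27); 10·19 ≡ 1, so inverse 19.
N/41 = 298701; 298701 ≡ 16 (mod 41); 16·18 ≡ 1, so inverse 18.
N/13 = 942057; 942057 ≡ 12 (mod 13); 12·12 ≡ 1, so inverse 12.
N/23 = 532467; 532467 ≡ 17 (mod 23); 17·19 ≡ 1, so inverse 19.
N/37 = 330993; 330993 ≡ 28 (mod 37); 28·4 ≡ 1, so inverse 4.
x ≡ 9·453583·19 + 5·298701·18 + 9·942057·12 + 10·532467·19 + 24·330993·4 = 339131997.
339131997 mod 12246741 = 8469990.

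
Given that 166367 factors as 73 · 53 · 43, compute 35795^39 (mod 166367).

120015

Mod 73: 35795 ≡ 25; 25^39 ≡ 3 (mod 73).
Mod 53: 35795 ≡ 20; 20^39 ≡ 23 (mod 53).
Mod 43: 35795 ≡ 19; 19^39 ≡ 2 (mod 43).
Combine by CRT: x ≡ 3 (mod 73), x ≡ 23 (mod 53), x ≡ 2 (mod 43) ⇒ x ≡ 120015 (mod 166367).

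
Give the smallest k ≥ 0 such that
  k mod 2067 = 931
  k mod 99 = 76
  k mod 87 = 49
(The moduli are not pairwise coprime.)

267574

gcd(2067, 99) = 3 and 3 | (76 − 931), so the pair is consistent; merging gives k ≡ 62941 (mod 68211), where 68211 = lcm(2067, 99).
gcd(68211, 87) = 3 and 3 | (49 − 62941), so the pair is consistent; merging gives k ≡ 267574 (mod 1978119), where 1978119 = lcm(68211, 87).
The solution is unique modulo lcm(2067, 99, 87) = 1978119.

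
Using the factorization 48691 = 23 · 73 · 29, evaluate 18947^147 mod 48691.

47867

Mod 23: 18947 ≡ 18; by Fermat, exponent reduces to 147 mod 22 = 15; 18^15 ≡ 4 (mod 23).
Mod 73: 18947 ≡ 40; by Fermat, exponent reduces to 147 mod 72 = 3; 40^3 ≡ 52 (mod 73).
Mod 29: 18947 ≡ 10; by Fermat, exponent reduces to 147 mod 28 = 7; 10^7 ≡ 17 (mod 29).
Combine by CRT: x ≡ 4 (mod 23), x ≡ 52 (mod 73), x ≡ 17 (mod 29) ⇒ x ≡ 47867 (mod 48691).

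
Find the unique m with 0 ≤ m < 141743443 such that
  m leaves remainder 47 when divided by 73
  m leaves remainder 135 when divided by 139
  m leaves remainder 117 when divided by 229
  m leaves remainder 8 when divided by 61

Combine the congruences pairwise.
From m ≡ 47 (mod 73) write m = 47 + 73t. Substituting into m ≡ 135 (mod 139) gives 73t ≡ 88 (mod 139), and since 73⁻¹ ≡ 40 (mod 139), t ≡ 45. Hence m ≡ 47 + 73·45 = 3332 (mod 10147).
From m ≡ 3332 (mod 10147) write m = 3332 + 10147t. Substituting into m ≡ 117 (mod 229) gives 10147t ≡ 220 (mod 229), and since 71⁻¹ ≡ 100 (mod 229), t ≡ 16. Hence m ≡ 3332 + 10147·16 = 165684 (mod 2323663).
From m ≡ 165684 (mod 2323663) write m = 165684 + 2323663t. Substituting into m ≡ 8 (mod 61) gives 2323663t ≡ 0 (mod 61), and since 51⁻¹ ≡ 6 (mod 61), t ≡ 0. Hence m ≡ 165684 + 2323663·0 = 165684 (mod 141743443).

165684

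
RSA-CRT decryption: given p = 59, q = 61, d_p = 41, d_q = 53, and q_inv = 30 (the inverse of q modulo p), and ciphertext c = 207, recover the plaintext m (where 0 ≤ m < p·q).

m₁ = c^(d_p) mod p: c ≡ 30 (mod 59), and 30^41 mod 59 = 33.
m₂ = c^(d_q) mod q: c ≡ 24 (mod 61), and 24^53 mod 61 = 23.
h = q_inv·(m₁ − m₂) mod p = 30·(33 − 23) mod 59 = 5.
m = m₂ + h·q = 23 + 5·61 = 328.

328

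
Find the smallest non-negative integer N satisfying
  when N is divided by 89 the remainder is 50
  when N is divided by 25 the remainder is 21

From N ≡ 50 (mod 89) write N = 50 + 89t. Substituting into N ≡ 21 (mod 25) gives 89t ≡ 21 (mod 25), and since 14⁻¹ ≡ 9 (mod 25), t ≡ 14. Hence N ≡ 50 + 89·14 = 1296 (mod 2225).

1296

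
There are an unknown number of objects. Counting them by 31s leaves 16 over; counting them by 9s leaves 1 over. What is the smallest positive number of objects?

Combine the congruences pairwise.
From N ≡ 16 (mod 31) write N = 16 + 31t. Substituting into N ≡ 1 (mod 9) gives 31t ≡ 3 (mod 9), and since 4⁻¹ ≡ 7 (mod 9), t ≡ 3. Hence N ≡ 16 + 31·3 = 109 (mod 279).

109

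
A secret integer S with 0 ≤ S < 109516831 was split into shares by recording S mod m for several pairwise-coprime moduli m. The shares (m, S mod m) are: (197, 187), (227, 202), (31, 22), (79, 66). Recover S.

The moduli are pairwise coprime; N = 197·227·31·79 = 109516831.
N/197 = 555923; 555923 ≡ 186 (mod 197); 186·179 ≡ 1, so inverse 179.
N/227 = 482453; 482453 ≡ 78 (mod 227); 78·195 ≡ 1, so inverse 195.
N/31 = 3532801; 3532801 ≡ 10 (mod 31); 10·28 ≡ 1, so inverse 28.
N/79 = 1386289; 1386289 ≡ 76 (mod 79); 76·26 ≡ 1, so inverse 26.
S ≡ 187·555923·179 + 202·482453·195 + 22·3532801·28 + 66·1386289·26 = 42167311589.
42167311589 mod 109516831 = 3331654.

3331654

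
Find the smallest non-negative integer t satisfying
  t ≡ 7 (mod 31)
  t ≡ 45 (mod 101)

Combine the congruences pairwise.
From t ≡ 7 (mod 31) write t = 7 + 31s. Substituting into t ≡ 45 (mod 101) gives 31s ≡ 38 (mod 101), and since 31⁻¹ ≡ 88 (mod 101), s ≡ 11. Hence t ≡ 7 + 31·11 = 348 (mod 3131).

348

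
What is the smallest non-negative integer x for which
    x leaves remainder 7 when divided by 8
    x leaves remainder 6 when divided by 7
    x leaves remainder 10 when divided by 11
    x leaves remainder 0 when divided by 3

The moduli are pairwise coprime; N = 8·7·11·3 = 1848.
N/8 = 231; 231 ≡ 7 (mod 8); 7·7 ≡ 1, so inverse 7.
N/7 = 264; 264 ≡ 5 (mod 7); 5·3 ≡ 1, so inverse 3.
N/11 = 168; 168 ≡ 3 (mod 11); 3·4 ≡ 1, so inverse 4.
N/3 = 616; 616 ≡ 1 (mod 3), inverse 1.
x ≡ 7·231·7 + 6·264·3 + 10·168·4 + 0·616·1 = 22791.
22791 mod 1848 = 615.

615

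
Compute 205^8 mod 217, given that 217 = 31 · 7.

102

Mod 31: 205 ≡ 19; 19^8 ≡ 9 (mod 31).
Mod 7: 205 ≡ 2; by Fermat, exponent reduces to 8 mod 6 = 2; 2^2 ≡ 4 (mod 7).
Combine by CRT: x ≡ 9 (mod 31), x ≡ 4 (mod 7) ⇒ x ≡ 102 (mod 217).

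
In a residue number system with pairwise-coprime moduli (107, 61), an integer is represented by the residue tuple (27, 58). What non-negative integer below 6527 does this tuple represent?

241

From x ≡ 27 (mod 107) write x = 27 + 107t. Substituting into x ≡ 58 (mod 61) gives 107t ≡ 31 (mod 61), and since 46⁻¹ ≡ 4 (mod 61), t ≡ 2. Hence x ≡ 27 + 107·2 = 241 (mod 6527).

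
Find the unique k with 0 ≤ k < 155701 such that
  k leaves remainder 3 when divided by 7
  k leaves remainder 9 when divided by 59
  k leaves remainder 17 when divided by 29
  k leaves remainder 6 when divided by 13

From k ≡ 3 (mod 7) write k = 3 + 7t. Substituting into k ≡ 9 (mod 59) gives 7t ≡ 6 (mod 59), and since 7⁻¹ ≡ 17 (mod 59), t ≡ 43. Hence k ≡ 3 + 7·43 = 304 (mod 413).
From k ≡ 304 (mod 413) write k = 304 + 413t. Substituting into k ≡ 17 (mod 29) gives 413t ≡ 3 (mod 29), and since 7⁻¹ ≡ 25 (mod 29), t ≡ 17. Hence k ≡ 304 + 413·17 = 7325 (mod 11977).
From k ≡ 7325 (mod 11977) write k = 7325 + 11977t. Substituting into k ≡ 6 (mod 13) gives 11977t ≡ 0 (mod 13), and since 4⁻¹ ≡ 10 (mod 13), t ≡ 0. Hence k ≡ 7325 + 11977·0 = 7325 (mod 155701).

7325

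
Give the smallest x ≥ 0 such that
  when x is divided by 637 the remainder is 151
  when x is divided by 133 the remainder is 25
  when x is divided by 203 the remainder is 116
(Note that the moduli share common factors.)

299541

gcd(637, 133) = 7 and 7 | (25 − 151), so the pair is consistent; merging gives x ≡ 9069 (mod 12103), where 12103 = lcm(637, 133).
gcd(12103, 203) = 7 and 7 | (116 − 9069), so the pair is consistent; merging gives x ≡ 299541 (mod 350987), where 350987 = lcm(12103, 203).
The solution is unique modulo lcm(637, 133, 203) = 350987.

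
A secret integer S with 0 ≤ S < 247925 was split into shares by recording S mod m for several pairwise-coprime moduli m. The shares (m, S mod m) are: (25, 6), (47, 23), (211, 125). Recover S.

The moduli are pairwise coprime; N = 25·47·211 = 247925.
N/25 = 9917; 9917 ≡ 17 (mod 25); 17·3 ≡ 1, so inverse 3.
N/47 = 5275; 5275 ≡ 11 (mod 47); 11·30 ≡ 1, so inverse 30.
N/211 = 1175; 1175 ≡ 120 (mod 211); 120·51 ≡ 1, so inverse 51.
S ≡ 6·9917·3 + 23·5275·30 + 125·1175·51 = 11308881.
11308881 mod 247925 = 152256.

152256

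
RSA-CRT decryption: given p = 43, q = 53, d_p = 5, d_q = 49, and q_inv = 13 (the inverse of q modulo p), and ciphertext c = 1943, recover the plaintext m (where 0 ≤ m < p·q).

m₁ = c^(d_p) mod p: c ≡ 8 (mod 43), and 8^5 mod 43 = 2.
m₂ = c^(d_q) mod q: c ≡ 35 (mod 53), and 35^49 mod 53 = 26.
h = q_inv·(m₁ − m₂) mod p = 13·(2 − 26) mod 43 = 32.
m = m₂ + h·q = 26 + 32·53 = 1722.

1722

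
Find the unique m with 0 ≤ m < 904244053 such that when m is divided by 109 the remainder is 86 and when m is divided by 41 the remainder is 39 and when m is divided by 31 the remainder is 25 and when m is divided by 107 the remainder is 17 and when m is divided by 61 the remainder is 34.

From m ≡ 86 (mod 109) write m = 86 + 109t. Substituting into m ≡ 39 (mod 41) gives 109t ≡ 35 (mod 41), and since 27⁻¹ ≡ 38 (mod 41), t ≡ 18. Hence m ≡ 86 + 109·18 = 2048 (mod 4469).
From m ≡ 2048 (mod 4469) write m = 2048 + 4469t. Substituting into m ≡ 25 (mod 31) gives 4469t ≡ 23 (mod 31), and since 5⁻¹ ≡ 25 (mod 31), t ≡ 17. Hence m ≡ 2048 + 4469·17 = 78021 (mod 138539).
From m ≡ 78021 (mod 138539) write m = 78021 + 138539t. Substituting into m ≡ 17 (mod 107) gives 138539t ≡ 106 (mod 107), and since 81⁻¹ ≡ 37 (mod 107), t ≡ 70. Hence m ≡ 78021 + 138539·70 = 9775751 (mod 14823673).
From m ≡ 9775751 (mod 14823673) write m = 9775751 + 14823673t. Substituting into m ≡ 34 (mod 61) gives 14823673t ≡ 21 (mod 61), and since 2⁻¹ ≡ 31 (mod 61), t ≡ 41. Hence m ≡ 9775751 + 14823673·41 = 617546344 (mod 904244053).

617546344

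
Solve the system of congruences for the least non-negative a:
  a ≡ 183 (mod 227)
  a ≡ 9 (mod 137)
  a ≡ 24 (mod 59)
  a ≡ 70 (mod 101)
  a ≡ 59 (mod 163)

2390127902

Combine the congruences pairwise.
From a ≡ 183 (mod 227) write a = 183 + 227t. Substituting into a ≡ 9 (mod 137) gives 227t ≡ 100 (mod 137), and since 90⁻¹ ≡ 102 (mod 137), t ≡ 62. Hence a ≡ 183 + 227·62 = 14257 (mod 31099).
From a ≡ 14257 (mod 31099) write a = 14257 + 31099t. Substituting into a ≡ 24 (mod 59) gives 31099t ≡ 45 (mod 59), and since 6⁻¹ ≡ 10 (mod 59), t ≡ 37. Hence a ≡ 14257 + 31099·37 = 1164920 (mod 1834841).
From a ≡ 1164920 (mod 1834841) write a = 1164920 + 1834841t. Substituting into a ≡ 70 (mod 101) gives 1834841t ≡ 84 (mod 101), and since 75⁻¹ ≡ 66 (mod 101), t ≡ 90. Hence a ≡ 1164920 + 1834841·90 = 166300610 (mod 185318941).
From a ≡ 166300610 (mod 185318941) write a = 166300610 + 185318941t. Substituting into a ≡ 59 (mod 163) gives 185318941t ≡ 36 (mod 163), and since 3⁻¹ ≡ 109 (mod 163), t ≡ 12. Hence a ≡ 166300610 + 185318941·12 = 2390127902 (mod 30206987383).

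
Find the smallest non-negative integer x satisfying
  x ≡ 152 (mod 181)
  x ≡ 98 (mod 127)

22958

From x ≡ 152 (mod 181) write x = 152 + 181t. Substituting into x ≡ 98 (mod 127) gives 181t ≡ 73 (mod 127), and since 54⁻¹ ≡ 40 (mod 127), t ≡ 126. Hence x ≡ 152 + 181·126 = 22958 (mod 22987).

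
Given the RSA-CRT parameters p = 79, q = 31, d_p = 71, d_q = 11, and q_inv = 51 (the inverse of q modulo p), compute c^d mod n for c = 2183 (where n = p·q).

313

m₁ = c^(d_p) mod p: c ≡ 50 (mod 79), and 50^71 mod 79 = 76.
m₂ = c^(d_q) mod q: c ≡ 13 (mod 31), and 13^11 mod 31 = 3.
h = q_inv·(m₁ − m₂) mod p = 51·(76 − 3) mod 79 = 10.
m = m₂ + h·q = 3 + 10·31 = 313.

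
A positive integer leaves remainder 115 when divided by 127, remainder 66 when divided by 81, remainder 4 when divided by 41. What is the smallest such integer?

From k ≡ 115 (mod 127) write k = 115 + 127t. Substituting into k ≡ 66 (mod 81) gives 127t ≡ 32 (mod 81), and since 46⁻¹ ≡ 37 (mod 81), t ≡ 50. Hence k ≡ 115 + 127·50 = 6465 (mod 10287).
From k ≡ 6465 (mod 10287) write k = 6465 + 10287t. Substituting into k ≡ 4 (mod 41) gives 10287t ≡ 17 (mod 41), and since 37⁻¹ ≡ 10 (mod 41), t ≡ 6. Hence k ≡ 6465 + 10287·6 = 68187 (mod 421767).

68187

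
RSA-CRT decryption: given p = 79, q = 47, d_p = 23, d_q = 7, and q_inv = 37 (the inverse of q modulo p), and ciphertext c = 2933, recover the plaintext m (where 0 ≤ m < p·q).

m₁ = c^(d_p) mod p: c ≡ 10 (mod 79), and 10^23 mod 79 = 38.
m₂ = c^(d_q) mod q: c ≡ 19 (mod 47), and 19^7 mod 47 = 30.
h = q_inv·(m₁ − m₂) mod p = 37·(38 − 30) mod 79 = 59.
m = m₂ + h·q = 30 + 59·47 = 2803.

2803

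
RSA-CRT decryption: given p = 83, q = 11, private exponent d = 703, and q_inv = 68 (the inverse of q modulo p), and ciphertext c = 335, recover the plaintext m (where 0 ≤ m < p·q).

895

d_p = d mod (p−1) = 703 mod 82 = 47; d_q = d mod (q−1) = 3.
m₁ = c^(d_p) mod p: c ≡ 3 (mod 83), and 3^47 mod 83 = 65.
m₂ = c^(d_q) mod q: c ≡ 5 (mod 11), and 5^3 mod 11 = 4.
h = q_inv·(m₁ − m₂) mod p = 68·(65 − 4) mod 83 = 81.
m = m₂ + h·q = 4 + 81·11 = 895.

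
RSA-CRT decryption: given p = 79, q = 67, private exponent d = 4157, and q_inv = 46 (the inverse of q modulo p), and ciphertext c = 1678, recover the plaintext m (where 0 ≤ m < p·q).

d_p = d mod (p−1) = 4157 mod 78 = 23; d_q = d mod (q−1) = 65.
m₁ = c^(d_p) mod p: c ≡ 19 (mod 79), and 19^23 mod 79 = 13.
m₂ = c^(d_q) mod q: c ≡ 3 (mod 67), and 3^65 mod 67 = 45.
h = q_inv·(m₁ − m₂) mod p = 46·(13 − 45) mod 79 = 29.
m = m₂ + h·q = 45 + 29·67 = 1988.

1988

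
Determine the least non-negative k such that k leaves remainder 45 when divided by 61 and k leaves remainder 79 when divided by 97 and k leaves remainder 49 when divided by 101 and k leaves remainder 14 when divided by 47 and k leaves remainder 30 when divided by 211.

648439744

The moduli are pairwise coprime; N = 61·97·101·47·211 = 5926567789.
N/61 = 97156849; 97156849 ≡ 14 (mod 61); 14·48 ≡ 1, so inverse 48.
N/97 = 61098637; 61098637 ≡ 83 (mod 97); 83·90 ≡ 1, so inverse 90.
N/101 = 58678889; 58678889 ≡ 10 (mod 101); 10·91 ≡ 1, so inverse 91.
N/47 = 126097187; 126097187 ≡ 41 (mod 47); 41·39 ≡ 1, so inverse 39.
N/211 = 28087999; 28087999 ≡ 101 (mod 211); 101·117 ≡ 1, so inverse 117.
k ≡ 45·97156849·48 + 79·61098637·90 + 49·58678889·91 + 14·126097187·39 + 30·28087999·117 = 1073357209553.
1073357209553 mod 5926567789 = 648439744.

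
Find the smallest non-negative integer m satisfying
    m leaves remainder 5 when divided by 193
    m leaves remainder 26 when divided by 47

4444

From m ≡ 5 (mod 193) write m = 5 + 193t. Substituting into m ≡ 26 (mod 47) gives 193t ≡ 21 (mod 47), and since 5⁻¹ ≡ 19 (mod 47), t ≡ 23. Hence m ≡ 5 + 193·23 = 4444 (mod 9071).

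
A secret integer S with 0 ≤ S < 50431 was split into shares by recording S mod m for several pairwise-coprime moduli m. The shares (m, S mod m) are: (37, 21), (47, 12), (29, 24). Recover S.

The moduli are pairwise coprime; N = 37·47·29 = 50431.
N/37 = 1363; 1363 ≡ 31 (mod 37); 31·6 ≡ 1, so inverse 6.
N/47 = 1073; 1073 ≡ 39 (mod 47); 39·41 ≡ 1, so inverse 41.
N/29 = 1739; 1739 ≡ 28 (mod 29); 28·28 ≡ 1, so inverse 28.
S ≡ 21·1363·6 + 12·1073·41 + 24·1739·28 = 1868262.
1868262 mod 50431 = 2315.

2315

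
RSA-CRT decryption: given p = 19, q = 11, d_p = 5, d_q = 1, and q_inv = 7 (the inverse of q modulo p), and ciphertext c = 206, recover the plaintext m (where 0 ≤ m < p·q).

m₁ = c^(d_p) mod p: c ≡ 16 (mod 19), and 16^5 mod 19 = 4.
m₂ = c^(d_q) mod q: c ≡ 8 (mod 11), and 8^1 mod 11 = 8.
h = q_inv·(m₁ − m₂) mod p = 7·(4 − 8) mod 19 = 10.
m = m₂ + h·q = 8 + 10·11 = 118.

118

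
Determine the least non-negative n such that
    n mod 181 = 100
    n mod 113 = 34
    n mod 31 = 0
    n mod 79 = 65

The moduli are pairwise coprime; M = 181·113·31·79 = 50089397.
M/181 = 276737; 276737 ≡ 169 (mod 181); 169·15 ≡ 1, so inverse 15.
M/113 = 443269; 443269 ≡ 83 (mod 113); 83·64 ≡ 1, so inverse 64.
M/31 = 1615787; 1615787 ≡ 5 (mod 31); 5·25 ≡ 1, so inverse 25.
M/79 = 634043; 634043 ≡ 68 (mod 79); 68·43 ≡ 1, so inverse 43.
n ≡ 100·276737·15 + 34·443269·64 + 0·1615787·25 + 65·634043·43 = 3151809029.
3151809029 mod 50089397 = 46266415.

46266415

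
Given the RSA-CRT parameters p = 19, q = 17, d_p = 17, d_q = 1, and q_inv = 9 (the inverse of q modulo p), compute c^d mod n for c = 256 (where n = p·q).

188

m₁ = c^(d_p) mod p: c ≡ 9 (mod 19), and 9^17 mod 19 = 17.
m₂ = c^(d_q) mod q: c ≡ 1 (mod 17), and 1^1 mod 17 = 1.
h = q_inv·(m₁ − m₂) mod p = 9·(17 − 1) mod 19 = 11.
m = m₂ + h·q = 1 + 11·17 = 188.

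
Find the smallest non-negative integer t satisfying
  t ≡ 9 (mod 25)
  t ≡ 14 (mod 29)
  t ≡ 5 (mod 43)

Combine the congruences pairwise.
From t ≡ 9 (mod 25) write t = 9 + 25s. Substituting into t ≡ 14 (mod 29) gives 25s ≡ 5 (mod 29), and since 25⁻¹ ≡ 7 (mod 29), s ≡ 6. Hence t ≡ 9 + 25·6 = 159 (mod 725).
From t ≡ 159 (mod 725) write t = 159 + 725s. Substituting into t ≡ 5 (mod 43) gives 725s ≡ 18 (mod 43), and since 37⁻¹ ≡ 7 (mod 43), s ≡ 40. Hence t ≡ 159 + 725·40 = 29159 (mod 31175).

29159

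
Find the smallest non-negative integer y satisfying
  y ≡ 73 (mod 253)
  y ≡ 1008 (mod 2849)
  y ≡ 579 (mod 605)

gcd(253, 2849) = 11 and 11 | (1008 − 73), so the pair is consistent; merging gives y ≡ 15253 (mod 65527), where 65527 = lcm(253, 2849).
gcd(65527, 605) = 11 and 11 | (579 − 15253), so the pair is consistent; merging gives y ≡ 2505279 (mod 3603985), where 3603985 = lcm(65527, 605).
The solution is unique modulo lcm(253, 2849, 605) = 3603985.

2505279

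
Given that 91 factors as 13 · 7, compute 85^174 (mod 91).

64

Mod 13: 85 ≡ 7; by Fermat, exponent reduces to 174 mod 12 = 6; 7^6 ≡ 12 (mod 13).
Mod 7: 85 ≡ 1; since 6 | 174, by Fermat 1^174 ≡ 1 (mod 7).
Combine by CRT: x ≡ 12 (mod 13), x ≡ 1 (mod 7) ⇒ x ≡ 64 (mod 91).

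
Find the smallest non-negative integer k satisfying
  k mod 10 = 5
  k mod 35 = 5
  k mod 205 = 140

2805

Combine the congruences pairwise.
gcd(10, 35) = 5 and 5 | (5 − 5), so the pair is consistent; merging gives k ≡ 5 (mod 70), where 70 = lcm(10, 35).
gcd(70, 205) = 5 and 5 | (140 − 5), so the pair is consistent; merging gives k ≡ 2805 (mod 2870), where 2870 = lcm(70, 205).
The solution is unique modulo lcm(10, 35, 205) = 2870.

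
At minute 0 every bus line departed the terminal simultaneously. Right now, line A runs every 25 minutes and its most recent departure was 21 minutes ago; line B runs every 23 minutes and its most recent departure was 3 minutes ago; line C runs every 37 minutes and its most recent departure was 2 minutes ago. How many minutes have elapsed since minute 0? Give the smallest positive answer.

7846

The moduli are pairwise coprime; N = 25·23·37 = 21275.
N/25 = 851; 851 ≡ 1 (mod 25), inverse 1.
N/23 = 925; 925 ≡ 5 (mod 23); 5·14 ≡ 1, so inverse 14.
N/37 = 575; 575 ≡ 20 (mod 37); 20·13 ≡ 1, so inverse 13.
t ≡ 21·851·1 + 3·925·14 + 2·575·13 = 71671.
71671 mod 21275 = 7846.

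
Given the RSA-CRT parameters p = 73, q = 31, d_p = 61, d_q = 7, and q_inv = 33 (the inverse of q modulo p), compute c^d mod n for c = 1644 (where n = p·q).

2202

m₁ = c^(d_p) mod p: c ≡ 38 (mod 73), and 38^61 mod 73 = 12.
m₂ = c^(d_q) mod q: c ≡ 1 (mod 31), and 1^7 mod 31 = 1.
h = q_inv·(m₁ − m₂) mod p = 33·(12 − 1) mod 73 = 71.
m = m₂ + h·q = 1 + 71·31 = 2202.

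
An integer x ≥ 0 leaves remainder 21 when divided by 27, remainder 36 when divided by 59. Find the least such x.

Combine the congruences pairwise.
From x ≡ 21 (mod 27) write x = 21 + 27t. Substituting into x ≡ 36 (mod 59) gives 27t ≡ 15 (mod 59), and since 27⁻¹ ≡ 35 (mod 59), t ≡ 53. Hence x ≡ 21 + 27·53 = 1452 (mod 1593).

1452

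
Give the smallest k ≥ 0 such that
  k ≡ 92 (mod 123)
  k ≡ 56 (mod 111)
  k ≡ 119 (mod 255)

gcd(123, 111) = 3 and 3 | (56 − 92), so the pair is consistent; merging gives k ≡ 4274 (mod 4551), where 4551 = lcm(123, 111).
gcd(4551, 255) = 3 and 3 | (119 − 4274), so the pair is consistent; merging gives k ≡ 72539 (mod 386835), where 386835 = lcm(4551, 255).
The solution is unique modulo lcm(123, 111, 255) = 386835.

72539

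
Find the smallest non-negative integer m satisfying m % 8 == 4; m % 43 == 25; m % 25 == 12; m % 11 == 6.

43412

Combine the congruences pairwise.
From m ≡ 4 (mod 8) write m = 4 + 8t. Substituting into m ≡ 25 (mod 43) gives 8t ≡ 21 (mod 43), and since 8⁻¹ ≡ 27 (mod 43), t ≡ 8. Hence m ≡ 4 + 8·8 = 68 (mod 344).
From m ≡ 68 (mod 344) write m = 68 + 344t. Substituting into m ≡ 12 (mod 25) gives 344t ≡ 19 (mod 25), and since 19⁻¹ ≡ 4 (mod 25), t ≡ 1. Hence m ≡ 68 + 344·1 = 412 (mod 8600).
From m ≡ 412 (mod 8600) write m = 412 + 8600t. Substituting into m ≡ 6 (mod 11) gives 8600t ≡ 1 (mod 11), and since 9⁻¹ ≡ 5 (mod 11), t ≡ 5. Hence m ≡ 412 + 8600·5 = 43412 (mod 94600).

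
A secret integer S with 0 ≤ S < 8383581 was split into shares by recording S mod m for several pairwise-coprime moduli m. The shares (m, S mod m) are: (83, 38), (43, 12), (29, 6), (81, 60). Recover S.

1661532

From S ≡ 38 (mod 83) write S = 38 + 83t. Substituting into S ≡ 12 (mod 43) gives 83t ≡ 17 (mod 43), and since 40⁻¹ ≡ 14 (mod 43), t ≡ 23. Hence S ≡ 38 + 83·23 = 1947 (mod 3569).
From S ≡ 1947 (mod 3569) write S = 1947 + 3569t. Substituting into S ≡ 6 (mod 29) gives 3569t ≡ 2 (mod 29), and since 2⁻¹ ≡ 15 (mod 29), t ≡ 1. Hence S ≡ 1947 + 3569·1 = 5516 (mod 103501).
From S ≡ 5516 (mod 103501) write S = 5516 + 103501t. Substituting into S ≡ 60 (mod 81) gives 103501t ≡ 52 (mod 81), and since 64⁻¹ ≡ 19 (mod 81), t ≡ 16. Hence S ≡ 5516 + 103501·16 = 1661532 (mod 8383581).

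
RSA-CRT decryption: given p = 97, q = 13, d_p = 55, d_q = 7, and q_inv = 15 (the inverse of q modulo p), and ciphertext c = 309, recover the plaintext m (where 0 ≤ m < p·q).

361

m₁ = c^(d_p) mod p: c ≡ 18 (mod 97), and 18^55 mod 97 = 70.
m₂ = c^(d_q) mod q: c ≡ 10 (mod 13), and 10^7 mod 13 = 10.
h = q_inv·(m₁ − m₂) mod p = 15·(70 − 10) mod 97 = 27.
m = m₂ + h·q = 10 + 27·13 = 361.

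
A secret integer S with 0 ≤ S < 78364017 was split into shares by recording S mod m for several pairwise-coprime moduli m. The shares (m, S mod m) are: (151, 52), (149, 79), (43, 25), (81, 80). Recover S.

71155178

The moduli are pairwise coprime; N = 151·149·43·81 = 78364017.
N/151 = 518967; 518967 ≡ 131 (mod 151); 131·83 ≡ 1, so inverse 83.
N/149 = 525933; 525933 ≡ 112 (mod 149); 112·4 ≡ 1, so inverse 4.
N/43 = 1822419; 1822419 ≡ 36 (mod 43); 36·6 ≡ 1, so inverse 6.
N/81 = 967457; 967457 ≡ 74 (mod 81); 74·23 ≡ 1, so inverse 23.
S ≡ 52·518967·83 + 79·525933·4 + 25·1822419·6 + 80·967457·23 = 4459540130.
4459540130 mod 78364017 = 71155178.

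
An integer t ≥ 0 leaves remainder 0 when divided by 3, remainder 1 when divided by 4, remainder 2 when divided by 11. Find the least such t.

The moduli are pairwise coprime; N = 3·4·11 = 132.
N/3 = 44; 44 ≡ 2 (mod 3); 2·2 ≡ 1, so inverse 2.
N/4 = 33; 33 ≡ 1 (mod 4), inverse 1.
N/11 = 12; 12 ≡ 1 (mod 11), inverse 1.
t ≡ 0·44·2 + 1·33·1 + 2·12·1 = 57.
57 mod 132 = 57.

57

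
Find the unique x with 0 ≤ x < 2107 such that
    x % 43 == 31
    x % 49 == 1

246

From x ≡ 31 (mod 43) write x = 31 + 43t. Substituting into x ≡ 1 (mod 49) gives 43t ≡ 19 (mod 49), and since 43⁻¹ ≡ 8 (mod 49), t ≡ 5. Hence x ≡ 31 + 43·5 = 246 (mod 2107).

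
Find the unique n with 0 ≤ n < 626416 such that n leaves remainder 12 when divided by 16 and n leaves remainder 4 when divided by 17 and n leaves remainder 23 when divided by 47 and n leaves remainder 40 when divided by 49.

615676

The moduli are pairwise coprime; M = 16·17·47·49 = 626416.
M/16 = 39151; 39151 ≡ 15 (mod 16); 15·15 ≡ 1, so inverse 15.
M/17 = 36848; 36848 ≡ 9 (mod 17); 9·2 ≡ 1, so inverse 2.
M/47 = 13328; 13328 ≡ 27 (mod 47); 27·7 ≡ 1, so inverse 7.
M/49 = 12784; 12784 ≡ 44 (mod 49); 44·39 ≡ 1, so inverse 39.
n ≡ 12·39151·15 + 4·36848·2 + 23·13328·7 + 40·12784·39 = 29430812.
29430812 mod 626416 = 615676.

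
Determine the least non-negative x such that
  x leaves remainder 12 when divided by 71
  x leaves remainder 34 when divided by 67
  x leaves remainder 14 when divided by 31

126463

The moduli are pairwise coprime; N = 71·67·31 = 147467.
N/71 = 2077; 2077 ≡ 18 (mod 71); 18·4 ≡ 1, so inverse 4.
N/67 = 2201; 2201 ≡ 57 (mod 67); 57·20 ≡ 1, so inverse 20.
N/31 = 4757; 4757 ≡ 14 (mod 31); 14·20 ≡ 1, so inverse 20.
x ≡ 12·2077·4 + 34·2201·20 + 14·4757·20 = 2928336.
2928336 mod 147467 = 126463.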